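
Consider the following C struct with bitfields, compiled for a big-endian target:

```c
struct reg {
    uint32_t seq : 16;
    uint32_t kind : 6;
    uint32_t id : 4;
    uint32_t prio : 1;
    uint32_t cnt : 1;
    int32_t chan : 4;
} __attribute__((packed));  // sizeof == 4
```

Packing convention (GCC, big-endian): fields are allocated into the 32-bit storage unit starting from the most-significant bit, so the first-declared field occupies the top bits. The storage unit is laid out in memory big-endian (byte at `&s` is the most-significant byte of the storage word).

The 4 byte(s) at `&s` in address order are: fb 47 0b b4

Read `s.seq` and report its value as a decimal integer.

[0]=0xfb [1]=0x47 [2]=0x0b [3]=0xb4 (big-endian) → word 0xfb470bb4
seq:16 @ bit 16 → (0xfb470bb4>>16)&0xffff = 0xfb47  ←
kind:6 @ bit 10 → (0xfb470bb4>>10)&0x3f = 0x2
id:4 @ bit 6 → (0xfb470bb4>>6)&0xf = 0xe
prio:1 @ bit 5 → (0xfb470bb4>>5)&0x1 = 0x1
cnt:1 @ bit 4 → (0xfb470bb4>>4)&0x1 = 0x1
chan:4 @ bit 0 → (0xfb470bb4>>0)&0xf = 0x4

64327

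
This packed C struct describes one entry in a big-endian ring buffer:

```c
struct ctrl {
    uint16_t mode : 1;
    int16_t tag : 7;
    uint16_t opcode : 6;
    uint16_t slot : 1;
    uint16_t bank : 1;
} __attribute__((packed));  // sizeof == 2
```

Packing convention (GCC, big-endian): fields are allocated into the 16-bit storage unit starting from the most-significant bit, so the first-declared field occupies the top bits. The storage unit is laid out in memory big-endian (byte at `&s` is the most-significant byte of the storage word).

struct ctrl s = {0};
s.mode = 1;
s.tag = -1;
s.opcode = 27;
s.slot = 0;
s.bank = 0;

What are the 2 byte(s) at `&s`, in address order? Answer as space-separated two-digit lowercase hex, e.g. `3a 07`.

mode:1 = 1 → 0x1 << 15 → word 0x8000
tag:7 = -1 → 0x7f << 8 → word 0xff00
opcode:6 = 27 → 0x1b << 2 → word 0xff6c
slot:1 = 0 → 0x0 << 1 → word 0xff6c
bank:1 = 0 → 0x0 << 0 → word 0xff6c
word = 0xff6c → big-endian bytes:
  [0]=0xff  [1]=0x6c

ff 6c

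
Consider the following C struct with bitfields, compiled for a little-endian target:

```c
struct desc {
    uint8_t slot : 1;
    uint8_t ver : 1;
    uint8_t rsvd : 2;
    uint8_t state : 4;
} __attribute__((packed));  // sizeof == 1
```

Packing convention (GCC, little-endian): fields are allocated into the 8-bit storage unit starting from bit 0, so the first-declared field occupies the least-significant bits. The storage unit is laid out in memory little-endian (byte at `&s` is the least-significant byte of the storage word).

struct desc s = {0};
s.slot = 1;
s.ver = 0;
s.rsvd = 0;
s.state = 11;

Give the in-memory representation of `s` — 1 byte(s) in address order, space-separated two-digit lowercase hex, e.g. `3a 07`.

b1

slot:1 = 1 → 0x1 << 0 → word 0x01
ver:1 = 0 → 0x0 << 1 → word 0x01
rsvd:2 = 0 → 0x0 << 2 → word 0x01
state:4 = 11 → 0xb << 4 → word 0xb1
word = 0xb1 → little-endian bytes:
  [0]=0xb1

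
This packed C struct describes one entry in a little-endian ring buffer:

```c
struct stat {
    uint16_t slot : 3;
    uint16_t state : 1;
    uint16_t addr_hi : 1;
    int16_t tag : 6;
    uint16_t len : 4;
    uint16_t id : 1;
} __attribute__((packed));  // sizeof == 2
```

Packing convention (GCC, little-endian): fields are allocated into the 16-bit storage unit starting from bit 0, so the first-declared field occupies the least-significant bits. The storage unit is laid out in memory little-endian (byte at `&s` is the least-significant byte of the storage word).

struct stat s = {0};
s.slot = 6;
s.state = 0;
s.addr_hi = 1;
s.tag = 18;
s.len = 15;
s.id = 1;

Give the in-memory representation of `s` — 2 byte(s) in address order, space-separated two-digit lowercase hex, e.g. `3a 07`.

slot:3 = 6 → 0x6 << 0 → word 0x0006
state:1 = 0 → 0x0 << 3 → word 0x0006
addr_hi:1 = 1 → 0x1 << 4 → word 0x0016
tag:6 = 18 → 0x12 << 5 → word 0x0256
len:4 = 15 → 0xf << 11 → word 0x7a56
id:1 = 1 → 0x1 << 15 → word 0xfa56
word = 0xfa56 → little-endian bytes:
  [0]=0x56  [1]=0xfa

56 fa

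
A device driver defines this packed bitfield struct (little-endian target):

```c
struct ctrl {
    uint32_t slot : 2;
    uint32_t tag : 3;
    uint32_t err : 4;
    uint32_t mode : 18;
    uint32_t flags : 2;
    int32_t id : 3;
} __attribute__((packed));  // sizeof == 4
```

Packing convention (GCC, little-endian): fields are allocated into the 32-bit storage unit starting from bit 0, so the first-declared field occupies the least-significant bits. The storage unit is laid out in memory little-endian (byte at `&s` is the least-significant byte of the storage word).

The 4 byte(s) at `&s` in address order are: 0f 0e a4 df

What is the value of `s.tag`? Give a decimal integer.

[0]=0x0f [1]=0x0e [2]=0xa4 [3]=0xdf (little-endian) → word 0xdfa40e0f
slot [0+:2] = (word>>0) & 0x3 = 3
tag [2+:3] = (word>>2) & 0x7 = 3  ←
err [5+:4] = (word>>5) & 0xf = 0
mode [9+:18] = (word>>9) & 0x3ffff = 250375
flags [27+:2] = (word>>27) & 0x3 = 3
id [29+:3] = (word>>29) & 0x7 = 6

3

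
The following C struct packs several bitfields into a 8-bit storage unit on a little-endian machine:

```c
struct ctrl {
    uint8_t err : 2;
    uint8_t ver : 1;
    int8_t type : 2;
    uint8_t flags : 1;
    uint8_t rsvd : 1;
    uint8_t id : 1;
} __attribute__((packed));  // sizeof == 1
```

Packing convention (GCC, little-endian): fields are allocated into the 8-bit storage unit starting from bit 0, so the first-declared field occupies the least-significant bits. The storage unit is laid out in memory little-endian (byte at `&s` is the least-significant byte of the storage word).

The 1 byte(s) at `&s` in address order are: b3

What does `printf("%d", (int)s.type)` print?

-2

[0]=0xb3 (little-endian) → word 0xb3
err [0+:2] = (word>>0) & 0x3 = 3
ver [2+:1] = (word>>2) & 0x1 = 0
type [3+:2] = (word>>3) & 0x3 = 2  ←
flags [5+:1] = (word>>5) & 0x1 = 1
rsvd [6+:1] = (word>>6) & 0x1 = 0
id [7+:1] = (word>>7) & 0x1 = 1
type signed 2b, MSB=1: 2 - 4 = -2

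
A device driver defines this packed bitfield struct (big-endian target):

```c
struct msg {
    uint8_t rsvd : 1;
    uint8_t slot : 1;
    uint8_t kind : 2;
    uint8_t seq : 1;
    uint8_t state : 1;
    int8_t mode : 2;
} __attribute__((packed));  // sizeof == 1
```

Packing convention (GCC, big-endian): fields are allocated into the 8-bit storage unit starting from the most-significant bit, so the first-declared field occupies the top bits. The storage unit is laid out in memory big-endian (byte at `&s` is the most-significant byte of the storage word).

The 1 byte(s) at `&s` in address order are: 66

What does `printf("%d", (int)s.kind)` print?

[0]=0x66 (big-endian) → word 0x66
rsvd:1 @ bit 7 → (0x66>>7)&0x1 = 0x0
slot:1 @ bit 6 → (0x66>>6)&0x1 = 0x1
kind:2 @ bit 4 → (0x66>>4)&0x3 = 0x2  ←
seq:1 @ bit 3 → (0x66>>3)&0x1 = 0x0
state:1 @ bit 2 → (0x66>>2)&0x1 = 0x1
mode:2 @ bit 0 → (0x66>>0)&0x3 = 0x2

2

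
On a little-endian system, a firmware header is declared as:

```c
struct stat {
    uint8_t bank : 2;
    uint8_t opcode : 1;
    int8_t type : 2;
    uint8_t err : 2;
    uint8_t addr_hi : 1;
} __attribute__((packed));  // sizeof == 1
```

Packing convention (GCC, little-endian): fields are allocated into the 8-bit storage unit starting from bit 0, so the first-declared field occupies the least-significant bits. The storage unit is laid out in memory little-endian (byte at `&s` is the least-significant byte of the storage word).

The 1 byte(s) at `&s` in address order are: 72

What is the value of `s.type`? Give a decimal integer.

-2

[0]=0x72 (little-endian) → word 0x72
bank:2 @ bit 0 → (0x72>>0)&0x3 = 0x2
opcode:1 @ bit 2 → (0x72>>2)&0x1 = 0x0
type:2 @ bit 3 → (0x72>>3)&0x3 = 0x2  ←
err:2 @ bit 5 → (0x72>>5)&0x3 = 0x3
addr_hi:1 @ bit 7 → (0x72>>7)&0x1 = 0x0
type signed 2b, MSB=1: 2 - 4 = -2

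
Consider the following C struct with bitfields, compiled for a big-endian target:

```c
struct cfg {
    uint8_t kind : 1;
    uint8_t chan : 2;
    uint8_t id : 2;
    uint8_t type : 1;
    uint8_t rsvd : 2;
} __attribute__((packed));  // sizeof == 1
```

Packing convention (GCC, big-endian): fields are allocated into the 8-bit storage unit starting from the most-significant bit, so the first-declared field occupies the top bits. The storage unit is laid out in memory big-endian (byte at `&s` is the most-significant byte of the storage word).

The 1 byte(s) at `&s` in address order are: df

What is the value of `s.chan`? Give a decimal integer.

2

[0]=0xdf (big-endian) → word 0xdf
kind [7+:1] = (word>>7) & 0x1 = 1
chan [5+:2] = (word>>5) & 0x3 = 2  ←
id [3+:2] = (word>>3) & 0x3 = 3
type [2+:1] = (word>>2) & 0x1 = 1
rsvd [0+:2] = (word>>0) & 0x3 = 3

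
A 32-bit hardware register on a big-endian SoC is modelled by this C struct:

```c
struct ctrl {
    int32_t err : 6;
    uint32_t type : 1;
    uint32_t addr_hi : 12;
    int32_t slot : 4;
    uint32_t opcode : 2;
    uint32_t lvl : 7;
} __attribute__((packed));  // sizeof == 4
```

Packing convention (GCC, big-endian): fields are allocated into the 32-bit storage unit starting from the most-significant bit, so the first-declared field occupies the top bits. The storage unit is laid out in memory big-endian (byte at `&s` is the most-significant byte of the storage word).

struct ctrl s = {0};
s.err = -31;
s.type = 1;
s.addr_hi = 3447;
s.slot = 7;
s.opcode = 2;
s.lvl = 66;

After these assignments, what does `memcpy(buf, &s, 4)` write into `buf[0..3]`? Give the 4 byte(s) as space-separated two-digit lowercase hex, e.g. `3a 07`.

87 ae ef 42

err:6 = -31 → 0x21 << 26 → word 0x84000000
type:1 = 1 → 0x1 << 25 → word 0x86000000
addr_hi:12 = 3447 → 0xd77 << 13 → word 0x87aee000
slot:4 = 7 → 0x7 << 9 → word 0x87aeee00
opcode:2 = 2 → 0x2 << 7 → word 0x87aeef00
lvl:7 = 66 → 0x42 << 0 → word 0x87aeef42
word = 0x87aeef42 → big-endian bytes:
  [0]=0x87  [1]=0xae  [2]=0xef  [3]=0x42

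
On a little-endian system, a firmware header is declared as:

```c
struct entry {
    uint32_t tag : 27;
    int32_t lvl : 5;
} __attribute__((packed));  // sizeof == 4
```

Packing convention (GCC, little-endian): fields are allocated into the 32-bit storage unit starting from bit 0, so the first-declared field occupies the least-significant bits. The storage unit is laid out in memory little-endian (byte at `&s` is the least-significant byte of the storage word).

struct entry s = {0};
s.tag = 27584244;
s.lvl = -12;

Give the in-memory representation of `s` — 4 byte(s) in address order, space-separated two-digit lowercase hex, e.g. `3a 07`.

f4 e6 a4 a1

[0+:27] tag=27584244 & 0x7ffffff = 0x1a4e6f4; word=0x01a4e6f4
[27+:5] lvl=-12 & 0x1f = 0x14; word=0xa1a4e6f4
word = 0xa1a4e6f4 → little-endian bytes:
  [0]=0xf4  [1]=0xe6  [2]=0xa4  [3]=0xa1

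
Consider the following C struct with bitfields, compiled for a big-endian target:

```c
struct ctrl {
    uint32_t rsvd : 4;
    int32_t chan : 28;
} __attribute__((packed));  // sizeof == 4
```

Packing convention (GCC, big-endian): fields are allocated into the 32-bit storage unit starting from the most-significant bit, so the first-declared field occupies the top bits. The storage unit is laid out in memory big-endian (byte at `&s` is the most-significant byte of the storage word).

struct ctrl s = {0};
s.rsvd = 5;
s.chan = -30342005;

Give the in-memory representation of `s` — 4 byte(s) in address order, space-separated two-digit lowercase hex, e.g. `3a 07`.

rsvd:4 = 5 → 0x5 << 28 → word 0x50000000
chan:28 = -30342005 → 0xe31048b << 0 → word 0x5e31048b
word = 0x5e31048b → big-endian bytes:
  [0]=0x5e  [1]=0x31  [2]=0x04  [3]=0x8b

5e 31 04 8b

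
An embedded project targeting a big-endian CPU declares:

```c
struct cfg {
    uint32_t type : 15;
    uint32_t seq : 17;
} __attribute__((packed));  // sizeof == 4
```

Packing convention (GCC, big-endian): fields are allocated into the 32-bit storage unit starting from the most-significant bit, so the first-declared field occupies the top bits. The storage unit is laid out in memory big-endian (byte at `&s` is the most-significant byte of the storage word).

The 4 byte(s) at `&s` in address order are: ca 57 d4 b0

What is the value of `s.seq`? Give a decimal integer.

119984

[0]=0xca [1]=0x57 [2]=0xd4 [3]=0xb0 (big-endian) → word 0xca57d4b0
type:15 @ bit 17 → (0xca57d4b0>>17)&0x7fff = 0x652b
seq:17 @ bit 0 → (0xca57d4b0>>0)&0x1ffff = 0x1d4b0  ←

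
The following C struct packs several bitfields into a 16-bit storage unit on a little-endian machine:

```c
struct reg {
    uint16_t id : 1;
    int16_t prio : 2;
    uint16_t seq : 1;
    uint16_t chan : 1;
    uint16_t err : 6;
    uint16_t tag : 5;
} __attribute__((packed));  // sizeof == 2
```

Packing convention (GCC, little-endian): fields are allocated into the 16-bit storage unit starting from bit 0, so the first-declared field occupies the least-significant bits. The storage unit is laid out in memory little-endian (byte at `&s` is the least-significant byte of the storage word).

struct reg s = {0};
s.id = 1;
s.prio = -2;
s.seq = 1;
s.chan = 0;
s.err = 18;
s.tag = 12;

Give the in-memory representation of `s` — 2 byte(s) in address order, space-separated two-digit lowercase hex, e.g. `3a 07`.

[0+:1] id=1 & 0x1 = 0x1; word=0x0001
[1+:2] prio=-2 & 0x3 = 0x2; word=0x0005
[3+:1] seq=1 & 0x1 = 0x1; word=0x000d
[4+:1] chan=0 & 0x1 = 0x0; word=0x000d
[5+:6] err=18 & 0x3f = 0x12; word=0x024d
[11+:5] tag=12 & 0x1f = 0xc; word=0x624d
word = 0x624d → little-endian bytes:
  [0]=0x4d  [1]=0x62

4d 62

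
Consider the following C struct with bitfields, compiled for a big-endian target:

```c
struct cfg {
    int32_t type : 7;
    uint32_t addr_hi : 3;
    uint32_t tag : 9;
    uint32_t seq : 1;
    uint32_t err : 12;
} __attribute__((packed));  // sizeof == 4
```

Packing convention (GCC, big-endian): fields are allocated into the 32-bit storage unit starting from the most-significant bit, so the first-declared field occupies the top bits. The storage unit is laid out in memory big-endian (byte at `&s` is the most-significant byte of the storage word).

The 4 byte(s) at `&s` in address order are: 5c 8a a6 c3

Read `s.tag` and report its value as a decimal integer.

85

[0]=0x5c [1]=0x8a [2]=0xa6 [3]=0xc3 (big-endian) → word 0x5c8aa6c3
type:7 @ bit 25 → (0x5c8aa6c3>>25)&0x7f = 0x2e
addr_hi:3 @ bit 22 → (0x5c8aa6c3>>22)&0x7 = 0x2
tag:9 @ bit 13 → (0x5c8aa6c3>>13)&0x1ff = 0x55  ←
seq:1 @ bit 12 → (0x5c8aa6c3>>12)&0x1 = 0x0
err:12 @ bit 0 → (0x5c8aa6c3>>0)&0xfff = 0x6c3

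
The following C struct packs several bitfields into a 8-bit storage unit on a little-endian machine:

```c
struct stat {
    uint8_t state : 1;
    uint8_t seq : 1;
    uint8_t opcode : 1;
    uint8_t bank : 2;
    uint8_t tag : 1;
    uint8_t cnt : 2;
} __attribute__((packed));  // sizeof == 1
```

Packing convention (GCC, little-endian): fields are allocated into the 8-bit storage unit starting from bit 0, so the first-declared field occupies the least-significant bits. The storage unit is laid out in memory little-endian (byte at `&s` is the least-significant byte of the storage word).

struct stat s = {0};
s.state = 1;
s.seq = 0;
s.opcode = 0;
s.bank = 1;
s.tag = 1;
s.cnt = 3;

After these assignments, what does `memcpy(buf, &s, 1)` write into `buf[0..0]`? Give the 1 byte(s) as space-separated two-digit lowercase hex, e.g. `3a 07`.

state:1 = 1 → 0x1 << 0 → word 0x01
seq:1 = 0 → 0x0 << 1 → word 0x01
opcode:1 = 0 → 0x0 << 2 → word 0x01
bank:2 = 1 → 0x1 << 3 → word 0x09
tag:1 = 1 → 0x1 << 5 → word 0x29
cnt:2 = 3 → 0x3 << 6 → word 0xe9
word = 0xe9 → little-endian bytes:
  [0]=0xe9

e9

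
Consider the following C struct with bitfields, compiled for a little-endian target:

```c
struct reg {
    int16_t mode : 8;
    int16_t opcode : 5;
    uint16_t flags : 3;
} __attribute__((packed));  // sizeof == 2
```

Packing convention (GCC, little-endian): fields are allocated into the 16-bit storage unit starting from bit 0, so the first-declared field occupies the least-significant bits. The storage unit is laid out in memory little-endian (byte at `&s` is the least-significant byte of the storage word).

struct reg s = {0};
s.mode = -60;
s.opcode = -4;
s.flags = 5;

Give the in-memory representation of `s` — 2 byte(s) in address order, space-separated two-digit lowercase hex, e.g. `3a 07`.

c4 bc

[0+:8] mode=-60 & 0xff = 0xc4; word=0x00c4
[8+:5] opcode=-4 & 0x1f = 0x1c; word=0x1cc4
[13+:3] flags=5 & 0x7 = 0x5; word=0xbcc4
word = 0xbcc4 → little-endian bytes:
  [0]=0xc4  [1]=0xbc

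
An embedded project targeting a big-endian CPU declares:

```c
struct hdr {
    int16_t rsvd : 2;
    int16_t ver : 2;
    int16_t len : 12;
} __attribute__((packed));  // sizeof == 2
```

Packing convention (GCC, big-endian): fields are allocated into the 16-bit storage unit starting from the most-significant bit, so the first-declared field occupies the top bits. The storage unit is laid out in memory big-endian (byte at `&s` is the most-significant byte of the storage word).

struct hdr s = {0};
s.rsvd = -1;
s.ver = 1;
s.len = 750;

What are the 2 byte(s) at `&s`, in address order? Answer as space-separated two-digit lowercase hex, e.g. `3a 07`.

[14+:2] rsvd=-1 & 0x3 = 0x3; word=0xc000
[12+:2] ver=1 & 0x3 = 0x1; word=0xd000
[0+:12] len=750 & 0xfff = 0x2ee; word=0xd2ee
word = 0xd2ee → big-endian bytes:
  [0]=0xd2  [1]=0xee

d2 ee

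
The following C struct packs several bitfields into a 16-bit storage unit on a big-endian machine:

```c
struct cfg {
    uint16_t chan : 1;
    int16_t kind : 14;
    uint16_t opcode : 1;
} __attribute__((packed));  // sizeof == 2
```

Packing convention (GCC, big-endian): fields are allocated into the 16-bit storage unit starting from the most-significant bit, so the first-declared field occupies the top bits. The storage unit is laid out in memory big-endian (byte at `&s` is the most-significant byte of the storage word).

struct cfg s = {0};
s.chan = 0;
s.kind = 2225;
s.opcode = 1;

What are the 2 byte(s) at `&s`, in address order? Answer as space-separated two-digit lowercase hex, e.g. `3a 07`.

11 63

chan (1b) val=0 bits=0x0 at bit 15: 0x0000
kind (14b) val=2225 bits=0x8b1 at bit 1: 0x1162
opcode (1b) val=1 bits=0x1 at bit 0: 0x1163
word = 0x1163 → big-endian bytes:
  [0]=0x11  [1]=0x63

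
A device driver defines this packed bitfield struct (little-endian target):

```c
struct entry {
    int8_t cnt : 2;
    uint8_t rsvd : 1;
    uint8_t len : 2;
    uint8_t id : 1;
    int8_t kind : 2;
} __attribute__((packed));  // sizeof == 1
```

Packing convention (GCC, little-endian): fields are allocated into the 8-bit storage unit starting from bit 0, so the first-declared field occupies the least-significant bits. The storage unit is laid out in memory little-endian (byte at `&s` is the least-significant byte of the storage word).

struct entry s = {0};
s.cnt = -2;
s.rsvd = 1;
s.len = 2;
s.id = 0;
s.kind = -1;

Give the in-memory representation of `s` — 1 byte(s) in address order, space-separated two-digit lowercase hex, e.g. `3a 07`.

cnt (2b) val=-2 bits=0x2 at bit 0: 0x02
rsvd (1b) val=1 bits=0x1 at bit 2: 0x06
len (2b) val=2 bits=0x2 at bit 3: 0x16
id (1b) val=0 bits=0x0 at bit 5: 0x16
kind (2b) val=-1 bits=0x3 at bit 6: 0xd6
word = 0xd6 → little-endian bytes:
  [0]=0xd6

d6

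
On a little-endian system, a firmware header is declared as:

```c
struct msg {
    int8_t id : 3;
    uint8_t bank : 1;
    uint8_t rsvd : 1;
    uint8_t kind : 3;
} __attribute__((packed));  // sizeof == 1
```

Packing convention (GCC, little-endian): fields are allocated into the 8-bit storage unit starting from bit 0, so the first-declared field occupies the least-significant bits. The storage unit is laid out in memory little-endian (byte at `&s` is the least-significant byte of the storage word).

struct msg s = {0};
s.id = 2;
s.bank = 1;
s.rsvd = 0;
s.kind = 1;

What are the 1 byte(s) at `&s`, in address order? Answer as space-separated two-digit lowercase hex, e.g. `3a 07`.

2a

[0+:3] id=2 & 0x7 = 0x2; word=0x02
[3+:1] bank=1 & 0x1 = 0x1; word=0x0a
[4+:1] rsvd=0 & 0x1 = 0x0; word=0x0a
[5+:3] kind=1 & 0x7 = 0x1; word=0x2a
word = 0x2a → little-endian bytes:
  [0]=0x2a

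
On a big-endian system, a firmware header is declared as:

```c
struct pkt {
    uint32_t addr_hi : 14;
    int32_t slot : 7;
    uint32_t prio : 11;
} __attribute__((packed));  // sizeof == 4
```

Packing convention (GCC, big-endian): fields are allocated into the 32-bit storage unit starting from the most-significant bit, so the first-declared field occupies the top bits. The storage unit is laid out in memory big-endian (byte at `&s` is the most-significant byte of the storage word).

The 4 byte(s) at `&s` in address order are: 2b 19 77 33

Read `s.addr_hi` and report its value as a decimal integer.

[0]=0x2b [1]=0x19 [2]=0x77 [3]=0x33 (big-endian) → word 0x2b197733
addr_hi:14 @ bit 18 → (0x2b197733>>18)&0x3fff = 0xac6  ←
slot:7 @ bit 11 → (0x2b197733>>11)&0x7f = 0x2e
prio:11 @ bit 0 → (0x2b197733>>0)&0x7ff = 0x733

2758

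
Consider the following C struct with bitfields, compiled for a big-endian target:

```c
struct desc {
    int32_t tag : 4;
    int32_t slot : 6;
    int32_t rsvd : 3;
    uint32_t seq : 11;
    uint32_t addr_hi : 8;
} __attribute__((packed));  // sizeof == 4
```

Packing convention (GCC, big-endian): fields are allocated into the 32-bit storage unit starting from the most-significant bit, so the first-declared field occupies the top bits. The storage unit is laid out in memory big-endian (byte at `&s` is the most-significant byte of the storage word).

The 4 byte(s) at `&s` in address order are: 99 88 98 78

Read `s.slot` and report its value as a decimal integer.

[0]=0x99 [1]=0x88 [2]=0x98 [3]=0x78 (big-endian) → word 0x99889878
tag:4 @ bit 28 → (0x99889878>>28)&0xf = 0x9
slot:6 @ bit 22 → (0x99889878>>22)&0x3f = 0x26  ←
rsvd:3 @ bit 19 → (0x99889878>>19)&0x7 = 0x1
seq:11 @ bit 8 → (0x99889878>>8)&0x7ff = 0x98
addr_hi:8 @ bit 0 → (0x99889878>>0)&0xff = 0x78
slot signed 6b, MSB=1: 38 - 64 = -26

-26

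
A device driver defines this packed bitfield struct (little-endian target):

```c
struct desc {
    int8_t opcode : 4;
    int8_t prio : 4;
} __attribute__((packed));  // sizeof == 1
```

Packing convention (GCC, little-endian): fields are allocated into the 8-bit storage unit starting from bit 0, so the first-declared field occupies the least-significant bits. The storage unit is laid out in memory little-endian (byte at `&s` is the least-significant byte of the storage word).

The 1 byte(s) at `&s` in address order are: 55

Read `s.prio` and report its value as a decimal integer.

5

[0]=0x55 (little-endian) → word 0x55
opcode:4 @ bit 0 → (0x55>>0)&0xf = 0x5
prio:4 @ bit 4 → (0x55>>4)&0xf = 0x5  ←
prio signed 4b, MSB=0: value = 5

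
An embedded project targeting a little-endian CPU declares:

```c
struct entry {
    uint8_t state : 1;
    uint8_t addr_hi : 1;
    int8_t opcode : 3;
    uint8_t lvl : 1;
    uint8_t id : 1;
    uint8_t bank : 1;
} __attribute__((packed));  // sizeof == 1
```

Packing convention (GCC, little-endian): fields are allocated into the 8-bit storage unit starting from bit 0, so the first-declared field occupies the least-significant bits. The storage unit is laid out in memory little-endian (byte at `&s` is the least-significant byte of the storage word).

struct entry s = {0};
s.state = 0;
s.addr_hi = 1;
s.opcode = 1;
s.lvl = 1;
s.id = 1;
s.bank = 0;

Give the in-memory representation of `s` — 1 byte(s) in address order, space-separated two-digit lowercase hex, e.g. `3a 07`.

66

state:1 = 0 → 0x0 << 0 → word 0x00
addr_hi:1 = 1 → 0x1 << 1 → word 0x02
opcode:3 = 1 → 0x1 << 2 → word 0x06
lvl:1 = 1 → 0x1 << 5 → word 0x26
id:1 = 1 → 0x1 << 6 → word 0x66
bank:1 = 0 → 0x0 << 7 → word 0x66
word = 0x66 → little-endian bytes:
  [0]=0x66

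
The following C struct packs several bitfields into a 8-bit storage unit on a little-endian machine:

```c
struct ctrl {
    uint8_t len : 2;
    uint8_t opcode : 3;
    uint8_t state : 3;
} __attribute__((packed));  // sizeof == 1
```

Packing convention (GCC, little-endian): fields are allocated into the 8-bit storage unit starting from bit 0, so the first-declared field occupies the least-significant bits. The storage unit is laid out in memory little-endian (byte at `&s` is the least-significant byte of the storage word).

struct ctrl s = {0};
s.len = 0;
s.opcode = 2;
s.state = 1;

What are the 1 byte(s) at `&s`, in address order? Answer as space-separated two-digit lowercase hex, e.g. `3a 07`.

28

len (2b) val=0 bits=0x0 at bit 0: 0x00
opcode (3b) val=2 bits=0x2 at bit 2: 0x08
state (3b) val=1 bits=0x1 at bit 5: 0x28
word = 0x28 → little-endian bytes:
  [0]=0x28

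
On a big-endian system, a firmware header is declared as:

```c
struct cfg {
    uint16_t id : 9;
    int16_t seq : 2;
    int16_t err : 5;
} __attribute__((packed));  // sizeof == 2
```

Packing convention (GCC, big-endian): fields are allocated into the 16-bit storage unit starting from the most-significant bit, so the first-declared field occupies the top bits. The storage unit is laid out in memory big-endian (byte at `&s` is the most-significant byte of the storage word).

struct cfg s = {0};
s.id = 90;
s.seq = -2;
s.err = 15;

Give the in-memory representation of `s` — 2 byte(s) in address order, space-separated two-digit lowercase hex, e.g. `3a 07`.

2d 4f

id:9 = 90 → 0x5a << 7 → word 0x2d00
seq:2 = -2 → 0x2 << 5 → word 0x2d40
err:5 = 15 → 0xf << 0 → word 0x2d4f
word = 0x2d4f → big-endian bytes:
  [0]=0x2d  [1]=0x4f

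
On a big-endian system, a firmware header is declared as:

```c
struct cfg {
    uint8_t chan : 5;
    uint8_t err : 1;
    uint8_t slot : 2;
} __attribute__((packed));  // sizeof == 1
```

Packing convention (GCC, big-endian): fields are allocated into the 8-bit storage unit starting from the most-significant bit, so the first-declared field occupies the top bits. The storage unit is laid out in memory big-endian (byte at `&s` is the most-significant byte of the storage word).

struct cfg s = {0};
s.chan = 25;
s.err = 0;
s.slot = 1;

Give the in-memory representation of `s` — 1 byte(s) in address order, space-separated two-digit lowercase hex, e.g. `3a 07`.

c9

[3+:5] chan=25 & 0x1f = 0x19; word=0xc8
[2+:1] err=0 & 0x1 = 0x0; word=0xc8
[0+:2] slot=1 & 0x3 = 0x1; word=0xc9
word = 0xc9 → big-endian bytes:
  [0]=0xc9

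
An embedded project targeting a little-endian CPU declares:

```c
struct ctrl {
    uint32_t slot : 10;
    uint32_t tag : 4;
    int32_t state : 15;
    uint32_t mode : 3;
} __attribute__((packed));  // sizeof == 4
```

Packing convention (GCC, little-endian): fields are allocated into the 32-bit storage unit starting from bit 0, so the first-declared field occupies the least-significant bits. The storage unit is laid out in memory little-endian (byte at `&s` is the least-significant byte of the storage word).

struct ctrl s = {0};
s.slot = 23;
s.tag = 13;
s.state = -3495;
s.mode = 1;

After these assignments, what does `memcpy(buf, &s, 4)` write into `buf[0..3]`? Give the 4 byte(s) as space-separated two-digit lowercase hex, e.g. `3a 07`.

17 74 96 3c

slot (10b) val=23 bits=0x17 at bit 0: 0x00000017
tag (4b) val=13 bits=0xd at bit 10: 0x00003417
state (15b) val=-3495 bits=0x7259 at bit 14: 0x1c967417
mode (3b) val=1 bits=0x1 at bit 29: 0x3c967417
word = 0x3c967417 → little-endian bytes:
  [0]=0x17  [1]=0x74  [2]=0x96  [3]=0x3c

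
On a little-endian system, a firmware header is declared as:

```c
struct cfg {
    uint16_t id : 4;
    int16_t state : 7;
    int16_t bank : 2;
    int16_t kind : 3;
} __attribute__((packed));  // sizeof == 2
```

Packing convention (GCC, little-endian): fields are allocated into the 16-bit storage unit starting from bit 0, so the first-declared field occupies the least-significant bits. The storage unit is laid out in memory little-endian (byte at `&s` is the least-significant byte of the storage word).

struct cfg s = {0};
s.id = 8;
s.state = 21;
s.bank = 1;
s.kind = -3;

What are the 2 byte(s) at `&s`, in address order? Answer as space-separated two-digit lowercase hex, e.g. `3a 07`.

id:4 = 8 → 0x8 << 0 → word 0x0008
state:7 = 21 → 0x15 << 4 → word 0x0158
bank:2 = 1 → 0x1 << 11 → word 0x0958
kind:3 = -3 → 0x5 << 13 → word 0xa958
word = 0xa958 → little-endian bytes:
  [0]=0x58  [1]=0xa9

58 a9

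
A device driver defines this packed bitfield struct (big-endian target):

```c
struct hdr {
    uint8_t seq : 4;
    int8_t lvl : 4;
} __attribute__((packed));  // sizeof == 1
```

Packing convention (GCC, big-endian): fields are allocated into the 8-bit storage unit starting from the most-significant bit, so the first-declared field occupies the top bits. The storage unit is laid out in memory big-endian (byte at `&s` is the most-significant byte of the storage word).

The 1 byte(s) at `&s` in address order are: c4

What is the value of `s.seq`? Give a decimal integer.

12

[0]=0xc4 (big-endian) → word 0xc4
seq [4+:4] = (word>>4) & 0xf = 12  ←
lvl [0+:4] = (word>>0) & 0xf = 4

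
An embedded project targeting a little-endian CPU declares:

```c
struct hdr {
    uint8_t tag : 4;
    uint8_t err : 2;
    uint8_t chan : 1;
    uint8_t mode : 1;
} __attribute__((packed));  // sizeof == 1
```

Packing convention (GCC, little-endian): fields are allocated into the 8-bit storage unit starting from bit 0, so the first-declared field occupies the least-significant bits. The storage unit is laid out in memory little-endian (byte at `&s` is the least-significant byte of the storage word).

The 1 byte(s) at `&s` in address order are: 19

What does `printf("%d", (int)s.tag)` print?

9

[0]=0x19 (little-endian) → word 0x19
tag:4 @ bit 0 → (0x19>>0)&0xf = 0x9  ←
err:2 @ bit 4 → (0x19>>4)&0x3 = 0x1
chan:1 @ bit 6 → (0x19>>6)&0x1 = 0x0
mode:1 @ bit 7 → (0x19>>7)&0x1 = 0x0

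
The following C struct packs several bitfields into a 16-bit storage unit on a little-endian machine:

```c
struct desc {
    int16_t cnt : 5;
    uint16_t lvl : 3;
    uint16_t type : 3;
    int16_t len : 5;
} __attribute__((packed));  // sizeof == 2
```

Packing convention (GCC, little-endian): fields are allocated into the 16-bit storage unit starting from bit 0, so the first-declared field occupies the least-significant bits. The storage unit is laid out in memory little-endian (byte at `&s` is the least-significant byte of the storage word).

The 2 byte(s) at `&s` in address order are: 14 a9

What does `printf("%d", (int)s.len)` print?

-11

[0]=0x14 [1]=0xa9 (little-endian) → word 0xa914
cnt:5 @ bit 0 → (0xa914>>0)&0x1f = 0x14
lvl:3 @ bit 5 → (0xa914>>5)&0x7 = 0x0
type:3 @ bit 8 → (0xa914>>8)&0x7 = 0x1
len:5 @ bit 11 → (0xa914>>11)&0x1f = 0x15  ←
len signed 5b, MSB=1: 21 - 32 = -11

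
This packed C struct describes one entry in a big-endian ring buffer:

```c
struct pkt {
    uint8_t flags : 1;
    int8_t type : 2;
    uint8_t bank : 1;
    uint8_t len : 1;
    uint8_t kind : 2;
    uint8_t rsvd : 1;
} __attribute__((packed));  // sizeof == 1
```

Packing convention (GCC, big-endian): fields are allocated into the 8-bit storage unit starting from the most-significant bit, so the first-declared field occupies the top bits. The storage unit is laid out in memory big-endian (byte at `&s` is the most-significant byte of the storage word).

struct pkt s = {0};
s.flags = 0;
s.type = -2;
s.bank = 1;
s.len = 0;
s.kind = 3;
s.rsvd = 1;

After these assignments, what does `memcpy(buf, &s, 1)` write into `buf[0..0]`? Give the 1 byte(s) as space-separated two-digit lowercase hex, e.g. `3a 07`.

57

[7+:1] flags=0 & 0x1 = 0x0; word=0x00
[5+:2] type=-2 & 0x3 = 0x2; word=0x40
[4+:1] bank=1 & 0x1 = 0x1; word=0x50
[3+:1] len=0 & 0x1 = 0x0; word=0x50
[1+:2] kind=3 & 0x3 = 0x3; word=0x56
[0+:1] rsvd=1 & 0x1 = 0x1; word=0x57
word = 0x57 → big-endian bytes:
  [0]=0x57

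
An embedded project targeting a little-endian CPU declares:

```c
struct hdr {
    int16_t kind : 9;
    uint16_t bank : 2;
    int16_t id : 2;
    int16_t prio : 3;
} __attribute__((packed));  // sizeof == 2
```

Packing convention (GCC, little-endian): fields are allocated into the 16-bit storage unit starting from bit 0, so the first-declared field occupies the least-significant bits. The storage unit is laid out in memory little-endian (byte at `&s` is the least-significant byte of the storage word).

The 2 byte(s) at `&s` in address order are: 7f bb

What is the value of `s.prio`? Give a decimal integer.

-3

[0]=0x7f [1]=0xbb (little-endian) → word 0xbb7f
kind:9 @ bit 0 → (0xbb7f>>0)&0x1ff = 0x17f
bank:2 @ bit 9 → (0xbb7f>>9)&0x3 = 0x1
id:2 @ bit 11 → (0xbb7f>>11)&0x3 = 0x3
prio:3 @ bit 13 → (0xbb7f>>13)&0x7 = 0x5  ←
prio signed 3b, MSB=1: 5 - 8 = -3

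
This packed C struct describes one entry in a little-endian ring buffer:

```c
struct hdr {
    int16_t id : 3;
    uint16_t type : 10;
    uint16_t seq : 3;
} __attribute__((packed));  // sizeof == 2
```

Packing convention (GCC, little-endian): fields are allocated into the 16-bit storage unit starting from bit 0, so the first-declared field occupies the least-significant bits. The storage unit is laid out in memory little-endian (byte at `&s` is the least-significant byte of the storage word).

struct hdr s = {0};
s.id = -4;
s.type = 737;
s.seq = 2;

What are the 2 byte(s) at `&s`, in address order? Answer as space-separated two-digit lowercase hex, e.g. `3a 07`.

id:3 = -4 → 0x4 << 0 → word 0x0004
type:10 = 737 → 0x2e1 << 3 → word 0x170c
seq:3 = 2 → 0x2 << 13 → word 0x570c
word = 0x570c → little-endian bytes:
  [0]=0x0c  [1]=0x57

0c 57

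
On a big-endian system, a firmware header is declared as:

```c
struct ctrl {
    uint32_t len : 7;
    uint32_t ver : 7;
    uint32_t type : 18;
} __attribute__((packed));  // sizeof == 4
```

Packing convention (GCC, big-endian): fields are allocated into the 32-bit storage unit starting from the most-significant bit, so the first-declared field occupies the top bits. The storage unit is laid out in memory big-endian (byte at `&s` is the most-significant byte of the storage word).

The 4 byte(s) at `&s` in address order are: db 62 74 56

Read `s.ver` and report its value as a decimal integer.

88

[0]=0xdb [1]=0x62 [2]=0x74 [3]=0x56 (big-endian) → word 0xdb627456
len [25+:7] = (word>>25) & 0x7f = 109
ver [18+:7] = (word>>18) & 0x7f = 88  ←
type [0+:18] = (word>>0) & 0x3ffff = 160854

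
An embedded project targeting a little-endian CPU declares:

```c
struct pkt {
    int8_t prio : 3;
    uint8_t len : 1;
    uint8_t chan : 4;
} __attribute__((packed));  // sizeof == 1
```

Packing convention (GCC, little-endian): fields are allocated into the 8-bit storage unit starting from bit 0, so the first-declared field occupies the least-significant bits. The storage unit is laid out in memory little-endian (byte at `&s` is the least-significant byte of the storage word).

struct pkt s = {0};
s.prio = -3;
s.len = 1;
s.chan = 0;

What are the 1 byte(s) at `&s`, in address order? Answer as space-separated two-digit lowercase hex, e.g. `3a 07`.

[0+:3] prio=-3 & 0x7 = 0x5; word=0x05
[3+:1] len=1 & 0x1 = 0x1; word=0x0d
[4+:4] chan=0 & 0xf = 0x0; word=0x0d
word = 0x0d → little-endian bytes:
  [0]=0x0d

0d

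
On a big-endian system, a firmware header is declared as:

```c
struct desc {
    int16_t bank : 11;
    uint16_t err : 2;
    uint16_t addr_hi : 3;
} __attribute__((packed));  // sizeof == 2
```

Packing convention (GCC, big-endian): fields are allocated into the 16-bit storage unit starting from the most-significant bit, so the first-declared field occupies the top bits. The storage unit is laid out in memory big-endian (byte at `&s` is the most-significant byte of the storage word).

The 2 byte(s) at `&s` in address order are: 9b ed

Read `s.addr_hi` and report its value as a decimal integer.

5

[0]=0x9b [1]=0xed (big-endian) → word 0x9bed
bank:11 @ bit 5 → (0x9bed>>5)&0x7ff = 0x4df
err:2 @ bit 3 → (0x9bed>>3)&0x3 = 0x1
addr_hi:3 @ bit 0 → (0x9bed>>0)&0x7 = 0x5  ←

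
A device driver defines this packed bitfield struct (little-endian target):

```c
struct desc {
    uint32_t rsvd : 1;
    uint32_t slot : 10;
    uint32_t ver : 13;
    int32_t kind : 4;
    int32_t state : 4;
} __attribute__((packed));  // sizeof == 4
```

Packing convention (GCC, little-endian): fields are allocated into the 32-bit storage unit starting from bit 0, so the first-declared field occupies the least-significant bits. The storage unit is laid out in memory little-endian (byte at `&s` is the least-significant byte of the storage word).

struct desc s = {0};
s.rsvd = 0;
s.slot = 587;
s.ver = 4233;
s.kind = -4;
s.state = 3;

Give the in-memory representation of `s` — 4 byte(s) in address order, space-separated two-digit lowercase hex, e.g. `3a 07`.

[0+:1] rsvd=0 & 0x1 = 0x0; word=0x00000000
[1+:10] slot=587 & 0x3ff = 0x24b; word=0x00000496
[11+:13] ver=4233 & 0x1fff = 0x1089; word=0x00844c96
[24+:4] kind=-4 & 0xf = 0xc; word=0x0c844c96
[28+:4] state=3 & 0xf = 0x3; word=0x3c844c96
word = 0x3c844c96 → little-endian bytes:
  [0]=0x96  [1]=0x4c  [2]=0x84  [3]=0x3c

96 4c 84 3c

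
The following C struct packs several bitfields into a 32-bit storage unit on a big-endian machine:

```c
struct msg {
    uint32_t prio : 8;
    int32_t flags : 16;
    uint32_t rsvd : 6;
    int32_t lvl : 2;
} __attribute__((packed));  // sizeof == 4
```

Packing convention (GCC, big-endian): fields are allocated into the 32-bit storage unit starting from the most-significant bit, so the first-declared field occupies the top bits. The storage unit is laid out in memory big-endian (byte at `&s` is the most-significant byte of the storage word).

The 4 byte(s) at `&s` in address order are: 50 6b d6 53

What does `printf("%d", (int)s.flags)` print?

27606

[0]=0x50 [1]=0x6b [2]=0xd6 [3]=0x53 (big-endian) → word 0x506bd653
prio [24+:8] = (word>>24) & 0xff = 80
flags [8+:16] = (word>>8) & 0xffff = 27606  ←
rsvd [2+:6] = (word>>2) & 0x3f = 20
lvl [0+:2] = (word>>0) & 0x3 = 3
flags signed 16b, MSB=0: value = 27606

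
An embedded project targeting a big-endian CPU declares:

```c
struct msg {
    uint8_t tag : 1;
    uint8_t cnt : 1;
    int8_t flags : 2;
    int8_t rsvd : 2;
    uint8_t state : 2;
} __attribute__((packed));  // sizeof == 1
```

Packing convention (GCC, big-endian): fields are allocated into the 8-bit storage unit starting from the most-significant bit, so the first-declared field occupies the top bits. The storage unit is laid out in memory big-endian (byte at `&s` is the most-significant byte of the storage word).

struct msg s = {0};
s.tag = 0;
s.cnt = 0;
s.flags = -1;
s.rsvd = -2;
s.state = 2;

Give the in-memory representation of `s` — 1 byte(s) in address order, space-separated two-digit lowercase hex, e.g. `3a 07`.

3a

tag:1 = 0 → 0x0 << 7 → word 0x00
cnt:1 = 0 → 0x0 << 6 → word 0x00
flags:2 = -1 → 0x3 << 4 → word 0x30
rsvd:2 = -2 → 0x2 << 2 → word 0x38
state:2 = 2 → 0x2 << 0 → word 0x3a
word = 0x3a → big-endian bytes:
  [0]=0x3a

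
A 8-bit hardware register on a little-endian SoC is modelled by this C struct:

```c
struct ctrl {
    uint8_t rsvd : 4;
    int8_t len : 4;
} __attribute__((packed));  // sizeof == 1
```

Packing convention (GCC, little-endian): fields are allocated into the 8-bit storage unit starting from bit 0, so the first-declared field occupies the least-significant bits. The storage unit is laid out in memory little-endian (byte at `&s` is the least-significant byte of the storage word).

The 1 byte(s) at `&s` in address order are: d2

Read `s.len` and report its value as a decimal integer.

[0]=0xd2 (little-endian) → word 0xd2
rsvd [0+:4] = (word>>0) & 0xf = 2
len [4+:4] = (word>>4) & 0xf = 13  ←
len signed 4b, MSB=1: 13 - 16 = -3

-3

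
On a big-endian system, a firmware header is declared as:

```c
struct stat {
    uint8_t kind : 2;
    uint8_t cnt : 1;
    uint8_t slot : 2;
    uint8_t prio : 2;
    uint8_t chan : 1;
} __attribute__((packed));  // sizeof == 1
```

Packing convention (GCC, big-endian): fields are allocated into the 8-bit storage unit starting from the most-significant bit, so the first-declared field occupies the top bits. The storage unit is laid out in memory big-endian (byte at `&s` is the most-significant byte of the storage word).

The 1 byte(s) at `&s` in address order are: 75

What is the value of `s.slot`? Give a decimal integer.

[0]=0x75 (big-endian) → word 0x75
kind:2 @ bit 6 → (0x75>>6)&0x3 = 0x1
cnt:1 @ bit 5 → (0x75>>5)&0x1 = 0x1
slot:2 @ bit 3 → (0x75>>3)&0x3 = 0x2  ←
prio:2 @ bit 1 → (0x75>>1)&0x3 = 0x2
chan:1 @ bit 0 → (0x75>>0)&0x1 = 0x1

2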